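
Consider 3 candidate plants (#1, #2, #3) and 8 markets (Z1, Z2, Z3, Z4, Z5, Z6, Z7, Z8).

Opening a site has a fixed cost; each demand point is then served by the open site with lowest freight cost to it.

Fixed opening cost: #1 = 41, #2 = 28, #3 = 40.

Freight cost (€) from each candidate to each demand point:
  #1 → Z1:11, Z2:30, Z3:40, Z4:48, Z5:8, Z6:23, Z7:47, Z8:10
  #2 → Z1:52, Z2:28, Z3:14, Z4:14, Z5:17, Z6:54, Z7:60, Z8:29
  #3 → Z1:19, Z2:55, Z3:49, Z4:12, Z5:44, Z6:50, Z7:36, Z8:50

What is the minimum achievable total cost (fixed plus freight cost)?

224

Open {#1, #2}: assign each demand point to its cheapest open site.
  Z1→#1 11, Z2→#2 28, Z3→#2 14, Z4→#2 14, Z5→#1 8, Z6→#1 23, Z7→#1 47, Z8→#1 10
  freight cost 155, fixed 69 → total 224.
Compare {#1, #3}: freight cost 170 + fixed 81 = 251.
Compare {#1, #2, #3}: freight cost 142 + fixed 109 = 251.
Compare {#1}: freight cost 217 + fixed 41 = 258.
All other subsets cost ≥ 251. Minimum total cost: 224.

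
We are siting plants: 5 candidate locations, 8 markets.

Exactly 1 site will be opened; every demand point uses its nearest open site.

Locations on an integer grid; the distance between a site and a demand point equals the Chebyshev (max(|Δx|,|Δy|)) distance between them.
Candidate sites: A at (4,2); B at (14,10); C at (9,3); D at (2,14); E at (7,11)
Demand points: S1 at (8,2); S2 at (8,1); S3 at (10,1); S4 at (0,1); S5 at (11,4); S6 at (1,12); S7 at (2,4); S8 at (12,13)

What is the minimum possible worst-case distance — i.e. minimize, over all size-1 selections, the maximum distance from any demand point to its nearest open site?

Open {C}.
  Farthest demand point is S8 at distance 10 (to C); all others are ≤ 10.
With {E} the worst case is 10.
With {A} the worst case is 11.
No size-1 selection achieves below 10.

10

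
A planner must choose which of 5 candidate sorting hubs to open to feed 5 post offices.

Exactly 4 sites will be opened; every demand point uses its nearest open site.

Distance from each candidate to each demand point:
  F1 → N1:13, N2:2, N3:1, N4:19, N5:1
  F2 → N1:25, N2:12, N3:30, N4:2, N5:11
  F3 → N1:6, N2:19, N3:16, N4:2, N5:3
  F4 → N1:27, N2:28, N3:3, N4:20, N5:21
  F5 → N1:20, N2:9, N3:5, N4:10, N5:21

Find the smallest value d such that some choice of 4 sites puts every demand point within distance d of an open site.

6

Open {F1, F2, F3, F4}.
  Farthest demand point is N1 at distance 6 (to F3); all others are ≤ 6.
With {F1, F2, F3, F5} the worst case is 6.
With {F1, F3, F4, F5} the worst case is 6.
No size-4 selection achieves below 6.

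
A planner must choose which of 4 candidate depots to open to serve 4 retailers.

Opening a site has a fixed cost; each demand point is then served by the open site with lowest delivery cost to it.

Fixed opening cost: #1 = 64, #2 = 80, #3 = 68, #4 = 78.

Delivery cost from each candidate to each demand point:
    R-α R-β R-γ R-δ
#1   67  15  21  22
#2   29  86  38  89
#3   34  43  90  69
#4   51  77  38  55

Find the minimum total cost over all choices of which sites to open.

Open {#1}: assign each demand point to its cheapest open site.
  R-α→#1 67, R-β→#1 15, R-γ→#1 21, R-δ→#1 22
  delivery cost 125, fixed 64 → total 189.
Compare {#1, #3}: delivery cost 92 + fixed 132 = 224.
Compare {#1, #2}: delivery cost 87 + fixed 144 = 231.
Compare {#1, #4}: delivery cost 109 + fixed 142 = 251.
All other subsets cost ≥ 224. Minimum total cost: 189.

189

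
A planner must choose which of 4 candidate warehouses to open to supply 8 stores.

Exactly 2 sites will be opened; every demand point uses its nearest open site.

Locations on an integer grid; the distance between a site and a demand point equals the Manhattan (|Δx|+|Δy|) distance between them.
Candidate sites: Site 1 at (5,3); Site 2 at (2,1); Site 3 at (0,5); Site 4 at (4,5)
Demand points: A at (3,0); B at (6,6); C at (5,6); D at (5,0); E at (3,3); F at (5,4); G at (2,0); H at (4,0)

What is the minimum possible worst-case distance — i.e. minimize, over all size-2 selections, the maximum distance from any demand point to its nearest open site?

Open {Site 1, Site 2}.
  Farthest demand point is B at distance 4 (to Site 1); all others are ≤ 4.
With {Site 2, Site 4} the worst case is 4.
With {Site 1, Site 3} the worst case is 6.
No size-2 selection achieves below 4.

4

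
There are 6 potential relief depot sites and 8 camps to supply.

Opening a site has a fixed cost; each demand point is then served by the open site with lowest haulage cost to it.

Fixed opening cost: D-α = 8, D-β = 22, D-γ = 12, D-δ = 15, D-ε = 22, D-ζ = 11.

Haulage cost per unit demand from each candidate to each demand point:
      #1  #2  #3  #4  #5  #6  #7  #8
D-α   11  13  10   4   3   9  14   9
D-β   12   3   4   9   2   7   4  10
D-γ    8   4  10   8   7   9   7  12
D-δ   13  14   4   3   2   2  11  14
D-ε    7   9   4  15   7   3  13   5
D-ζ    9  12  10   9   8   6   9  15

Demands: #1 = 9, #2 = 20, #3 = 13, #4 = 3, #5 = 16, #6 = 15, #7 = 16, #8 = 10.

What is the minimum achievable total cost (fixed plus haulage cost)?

419

Open {D-β, D-δ, D-ε}: assign each demand point to its cheapest open site.
  #1→D-ε 9×7=63, #2→D-β 20×3=60, #3→D-β 13×4=52, #4→D-δ 3×3=9, #5→D-β 16×2=32, #6→D-δ 15×2=30, #7→D-β 16×4=64, #8→D-ε 10×5=50
  haulage cost 360, fixed 59 → total 419.
Compare {D-α, D-β, D-δ, D-ε}: haulage cost 360 + fixed 67 = 427.
Compare {D-α, D-β, D-ε}: haulage cost 378 + fixed 52 = 430.
Compare {D-β, D-δ, D-ε, D-ζ}: haulage cost 360 + fixed 70 = 430.
All other subsets cost ≥ 427. Minimum total cost: 419.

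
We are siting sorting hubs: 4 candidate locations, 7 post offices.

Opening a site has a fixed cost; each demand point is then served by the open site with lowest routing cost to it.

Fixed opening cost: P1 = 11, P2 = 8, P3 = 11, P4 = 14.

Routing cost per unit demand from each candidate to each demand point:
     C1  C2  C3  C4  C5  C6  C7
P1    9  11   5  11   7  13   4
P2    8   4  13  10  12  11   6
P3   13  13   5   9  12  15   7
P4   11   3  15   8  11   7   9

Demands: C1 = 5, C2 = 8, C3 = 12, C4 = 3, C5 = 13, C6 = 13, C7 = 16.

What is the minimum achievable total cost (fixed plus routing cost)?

424

Open {P1, P4}: assign each demand point to its cheapest open site.
  C1→P1 5×9=45, C2→P4 8×3=24, C3→P1 12×5=60, C4→P4 3×8=24, C5→P1 13×7=91, C6→P4 13×7=91, C7→P1 16×4=64
  routing cost 399, fixed 25 → total 424.
Compare {P1, P2, P4}: routing cost 394 + fixed 33 = 427.
Compare {P1, P3, P4}: routing cost 399 + fixed 36 = 435.
Compare {P1, P2, P3, P4}: routing cost 394 + fixed 44 = 438.
All other subsets cost ≥ 427. Minimum total cost: 424.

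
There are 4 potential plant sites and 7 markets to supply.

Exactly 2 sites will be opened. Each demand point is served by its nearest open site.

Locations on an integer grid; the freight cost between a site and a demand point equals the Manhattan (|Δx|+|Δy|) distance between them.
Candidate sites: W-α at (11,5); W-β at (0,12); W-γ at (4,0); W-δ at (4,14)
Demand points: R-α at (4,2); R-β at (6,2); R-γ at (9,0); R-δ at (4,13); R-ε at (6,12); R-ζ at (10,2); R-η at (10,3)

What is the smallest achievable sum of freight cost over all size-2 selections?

Open {W-γ, W-δ}.
  R-α→W-γ 2, R-β→W-γ 4, R-γ→W-γ 5, R-δ→W-δ 1, R-ε→W-δ 4, R-ζ→W-γ 8, R-η→W-γ 9  ⇒ total 33.
Compare {W-α, W-δ}: total 37.
Compare {W-β, W-γ}: total 39.
No size-2 selection does better; minimum is 33.

33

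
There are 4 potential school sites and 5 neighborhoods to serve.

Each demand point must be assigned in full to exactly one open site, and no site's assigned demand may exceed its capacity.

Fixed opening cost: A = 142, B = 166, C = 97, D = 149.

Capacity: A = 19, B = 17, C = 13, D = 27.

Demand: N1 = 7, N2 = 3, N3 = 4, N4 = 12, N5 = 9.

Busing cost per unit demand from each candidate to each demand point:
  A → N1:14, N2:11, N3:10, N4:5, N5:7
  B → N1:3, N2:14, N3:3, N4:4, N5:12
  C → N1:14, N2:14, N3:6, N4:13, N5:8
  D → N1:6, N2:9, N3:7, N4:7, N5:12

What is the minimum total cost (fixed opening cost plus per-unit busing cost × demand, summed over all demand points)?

495

Open {C, D}; cheapest assignment that respects the capacities:
  C (cap 13, load 13): N3, N5 — cost 4×6 + 9×8 = 96
  D (cap 27, load 22): N1, N2, N4 — cost 7×6 + 3×9 + 12×7 = 153
  Shipping 249, fixed 246 → total 495.
  Any other capacity-feasible assignment to {C, D} ships for at least 249.
Compare {A, D}: its best feasible assignment gives total 535.
Compare {B, D}: its best feasible assignment gives total 552.
Every other set of open sites that can feasibly serve all demand totals ≥ 535 even under its best assignment. Minimum: 495.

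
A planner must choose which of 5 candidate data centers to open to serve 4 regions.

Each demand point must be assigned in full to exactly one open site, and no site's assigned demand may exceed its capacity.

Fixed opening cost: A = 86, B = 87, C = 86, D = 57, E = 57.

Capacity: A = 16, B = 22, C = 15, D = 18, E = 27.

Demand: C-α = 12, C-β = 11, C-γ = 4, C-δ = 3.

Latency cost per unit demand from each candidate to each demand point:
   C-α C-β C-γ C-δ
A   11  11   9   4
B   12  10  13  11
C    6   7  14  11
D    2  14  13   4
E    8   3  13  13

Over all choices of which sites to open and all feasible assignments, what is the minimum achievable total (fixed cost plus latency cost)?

235

Open {D, E}; cheapest assignment that respects the capacities:
  D (cap 18, load 15): C-α, C-δ — cost 12×2 + 3×4 = 36
  E (cap 27, load 15): C-β, C-γ — cost 11×3 + 4×13 = 85
  Shipping 121, fixed 114 → total 235.
  Any other capacity-feasible assignment to {D, E} ships for at least 121.
Compare {A, D, E}: its best feasible assignment gives total 305.
Compare {C, D}: its best feasible assignment gives total 312.
Every other set of open sites that can feasibly serve all demand totals ≥ 305 even under its best assignment. Minimum: 235.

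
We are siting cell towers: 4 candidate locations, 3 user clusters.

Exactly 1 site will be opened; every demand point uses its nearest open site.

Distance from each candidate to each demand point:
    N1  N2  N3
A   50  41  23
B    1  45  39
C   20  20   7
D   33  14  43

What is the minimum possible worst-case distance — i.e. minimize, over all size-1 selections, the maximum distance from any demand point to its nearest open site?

20

Open {C}.
  Farthest demand point is N1 at distance 20 (to C); all others are ≤ 20.
With {D} the worst case is 43.
With {B} the worst case is 45.
No size-1 selection achieves below 20.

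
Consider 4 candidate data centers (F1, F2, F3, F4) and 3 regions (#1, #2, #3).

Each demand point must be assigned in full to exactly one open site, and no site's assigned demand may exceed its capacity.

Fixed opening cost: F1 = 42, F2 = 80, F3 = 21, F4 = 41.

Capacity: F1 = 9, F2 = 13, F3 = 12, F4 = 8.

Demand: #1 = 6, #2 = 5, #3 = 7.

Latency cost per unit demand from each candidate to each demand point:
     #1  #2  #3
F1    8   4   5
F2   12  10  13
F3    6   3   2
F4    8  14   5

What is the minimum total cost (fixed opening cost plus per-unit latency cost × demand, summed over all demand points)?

Open {F3, F4}; cheapest assignment that respects the capacities:
  F3 (cap 12, load 12): #2, #3 — cost 5×3 + 7×2 = 29
  F4 (cap 8, load 6): #1 — cost 6×8 = 48
  Shipping 77, fixed 62 → total 139.
  Any other capacity-feasible assignment to {F3, F4} ships for at least 77.
Compare {F1, F3}: its best feasible assignment gives total 140.
Compare {F1, F3, F4}: its best feasible assignment gives total 181.
Every other set of open sites that can feasibly serve all demand totals ≥ 140 even under its best assignment. Minimum: 139.

139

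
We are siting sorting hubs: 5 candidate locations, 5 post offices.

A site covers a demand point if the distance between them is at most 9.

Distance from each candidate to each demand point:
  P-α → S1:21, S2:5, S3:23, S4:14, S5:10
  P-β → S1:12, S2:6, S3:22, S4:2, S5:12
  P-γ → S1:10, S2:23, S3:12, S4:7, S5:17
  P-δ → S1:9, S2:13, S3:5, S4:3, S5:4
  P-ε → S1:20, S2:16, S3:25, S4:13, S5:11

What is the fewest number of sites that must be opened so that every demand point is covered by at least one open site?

2

Coverage sets (demand points within 9 of each site):
  P-α: {S2}
  P-β: {S2, S4}
  P-γ: {S4}
  P-δ: {S1, S3, S4, S5}
  P-ε: {}
No single site covers all 5 demand points.
But {P-α, P-δ} covers everything, so the minimum is 2.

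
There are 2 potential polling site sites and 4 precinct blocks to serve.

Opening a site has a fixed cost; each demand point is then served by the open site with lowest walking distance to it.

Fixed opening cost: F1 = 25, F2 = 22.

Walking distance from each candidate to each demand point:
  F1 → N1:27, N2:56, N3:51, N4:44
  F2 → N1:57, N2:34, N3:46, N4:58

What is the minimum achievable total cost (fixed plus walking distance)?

Open {F1, F2}: assign each demand point to its cheapest open site.
  N1→F1 27, N2→F2 34, N3→F2 46, N4→F1 44
  walking distance 151, fixed 47 → total 198.
Compare {F1}: walking distance 178 + fixed 25 = 203.
Compare {F2}: walking distance 195 + fixed 22 = 217.

198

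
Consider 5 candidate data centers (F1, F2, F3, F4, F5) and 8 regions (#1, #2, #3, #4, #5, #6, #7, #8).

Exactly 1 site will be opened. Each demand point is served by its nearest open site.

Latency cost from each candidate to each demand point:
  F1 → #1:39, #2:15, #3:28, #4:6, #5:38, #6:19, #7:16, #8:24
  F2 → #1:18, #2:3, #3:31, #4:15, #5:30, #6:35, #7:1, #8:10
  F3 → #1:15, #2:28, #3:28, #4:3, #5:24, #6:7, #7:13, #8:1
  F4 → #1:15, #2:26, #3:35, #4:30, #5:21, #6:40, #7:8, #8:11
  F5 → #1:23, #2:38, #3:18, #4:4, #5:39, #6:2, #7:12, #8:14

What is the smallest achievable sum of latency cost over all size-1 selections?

Open {F3}.
  #1→F3 15, #2→F3 28, #3→F3 28, #4→F3 3, #5→F3 24, #6→F3 7, #7→F3 13, #8→F3 1  ⇒ total 119.
Compare {F2}: total 143.
Compare {F5}: total 150.
No size-1 selection does better; minimum is 119.

119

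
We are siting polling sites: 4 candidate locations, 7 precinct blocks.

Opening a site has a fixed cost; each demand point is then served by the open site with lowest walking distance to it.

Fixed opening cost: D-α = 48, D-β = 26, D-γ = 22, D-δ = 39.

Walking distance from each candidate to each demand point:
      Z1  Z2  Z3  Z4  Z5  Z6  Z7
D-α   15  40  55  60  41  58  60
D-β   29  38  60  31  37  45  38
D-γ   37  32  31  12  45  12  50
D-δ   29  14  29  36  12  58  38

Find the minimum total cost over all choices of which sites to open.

207

Open {D-γ, D-δ}: assign each demand point to its cheapest open site.
  Z1→D-δ 29, Z2→D-δ 14, Z3→D-δ 29, Z4→D-γ 12, Z5→D-δ 12, Z6→D-γ 12, Z7→D-δ 38
  walking distance 146, fixed 61 → total 207.
Compare {D-β, D-γ, D-δ}: walking distance 146 + fixed 87 = 233.
Compare {D-β, D-γ}: walking distance 191 + fixed 48 = 239.
Compare {D-γ}: walking distance 219 + fixed 22 = 241.
All other subsets cost ≥ 233. Minimum total cost: 207.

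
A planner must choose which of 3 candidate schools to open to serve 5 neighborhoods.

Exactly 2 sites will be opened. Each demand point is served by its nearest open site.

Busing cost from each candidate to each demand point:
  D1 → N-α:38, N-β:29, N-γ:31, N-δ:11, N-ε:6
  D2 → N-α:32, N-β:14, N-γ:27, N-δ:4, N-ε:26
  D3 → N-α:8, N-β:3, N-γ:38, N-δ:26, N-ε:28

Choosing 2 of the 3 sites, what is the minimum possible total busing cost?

59

Open {D1, D3}.
  N-α→D3 8, N-β→D3 3, N-γ→D1 31, N-δ→D1 11, N-ε→D1 6  ⇒ total 59.
Compare {D2, D3}: total 68.
Compare {D1, D2}: total 83.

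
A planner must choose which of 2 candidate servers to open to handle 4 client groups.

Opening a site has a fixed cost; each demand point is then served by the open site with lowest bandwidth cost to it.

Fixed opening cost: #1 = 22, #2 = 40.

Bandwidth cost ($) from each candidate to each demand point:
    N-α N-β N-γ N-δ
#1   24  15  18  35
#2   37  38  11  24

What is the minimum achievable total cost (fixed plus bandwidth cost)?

114

Open {#1}: assign each demand point to its cheapest open site.
  N-α→#1 24, N-β→#1 15, N-γ→#1 18, N-δ→#1 35
  bandwidth cost 92, fixed 22 → total 114.
Compare {#1, #2}: bandwidth cost 74 + fixed 62 = 136.
Compare {#2}: bandwidth cost 110 + fixed 40 = 150.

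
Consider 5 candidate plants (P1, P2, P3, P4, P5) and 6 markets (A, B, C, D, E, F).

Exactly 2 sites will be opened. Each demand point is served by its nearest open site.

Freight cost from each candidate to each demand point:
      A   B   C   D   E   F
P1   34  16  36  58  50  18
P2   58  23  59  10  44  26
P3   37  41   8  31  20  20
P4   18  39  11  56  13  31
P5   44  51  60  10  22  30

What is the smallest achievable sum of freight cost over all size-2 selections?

Open {P2, P4}.
  A→P4 18, B→P2 23, C→P4 11, D→P2 10, E→P4 13, F→P2 26  ⇒ total 101.
Compare {P2, P3}: total 118.
Compare {P4, P5}: total 121.
No size-2 selection does better; minimum is 101.

101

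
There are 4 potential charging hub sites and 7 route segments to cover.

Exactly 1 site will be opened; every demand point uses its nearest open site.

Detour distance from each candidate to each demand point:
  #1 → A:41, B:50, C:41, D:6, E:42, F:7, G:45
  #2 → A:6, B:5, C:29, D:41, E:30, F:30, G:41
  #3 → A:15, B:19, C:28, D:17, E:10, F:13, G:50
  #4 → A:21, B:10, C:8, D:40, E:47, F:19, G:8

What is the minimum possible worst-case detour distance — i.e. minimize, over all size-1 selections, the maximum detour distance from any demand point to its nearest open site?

Open {#2}.
  Farthest demand point is D at detour distance 41 (to #2); all others are ≤ 41.
With {#4} the worst case is 47.
With {#1} the worst case is 50.
No size-1 selection achieves below 41.

41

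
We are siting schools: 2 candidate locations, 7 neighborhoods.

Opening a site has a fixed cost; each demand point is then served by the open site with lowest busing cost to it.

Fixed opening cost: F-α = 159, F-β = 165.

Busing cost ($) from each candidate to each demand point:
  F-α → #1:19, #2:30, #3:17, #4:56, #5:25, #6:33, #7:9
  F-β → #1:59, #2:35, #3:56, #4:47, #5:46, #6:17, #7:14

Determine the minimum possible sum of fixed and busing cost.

348

Open {F-α}: assign each demand point to its cheapest open site.
  #1→F-α 19, #2→F-α 30, #3→F-α 17, #4→F-α 56, #5→F-α 25, #6→F-α 33, #7→F-α 9
  busing cost 189, fixed 159 → total 348.
Compare {F-β}: busing cost 274 + fixed 165 = 439.
Compare {F-α, F-β}: busing cost 164 + fixed 324 = 488.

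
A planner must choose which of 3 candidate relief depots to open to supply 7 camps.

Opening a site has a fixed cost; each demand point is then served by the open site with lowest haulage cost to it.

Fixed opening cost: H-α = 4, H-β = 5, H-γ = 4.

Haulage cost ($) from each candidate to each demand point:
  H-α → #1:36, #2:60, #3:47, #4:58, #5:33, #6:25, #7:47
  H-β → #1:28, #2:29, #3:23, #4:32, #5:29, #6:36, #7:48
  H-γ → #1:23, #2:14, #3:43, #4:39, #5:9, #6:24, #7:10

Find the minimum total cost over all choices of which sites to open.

144

Open {H-β, H-γ}: assign each demand point to its cheapest open site.
  #1→H-γ 23, #2→H-γ 14, #3→H-β 23, #4→H-β 32, #5→H-γ 9, #6→H-γ 24, #7→H-γ 10
  haulage cost 135, fixed 9 → total 144.
Compare {H-α, H-β, H-γ}: haulage cost 135 + fixed 13 = 148.
Compare {H-γ}: haulage cost 162 + fixed 4 = 166.
Compare {H-α, H-γ}: haulage cost 162 + fixed 8 = 170.
All other subsets cost ≥ 148. Minimum total cost: 144.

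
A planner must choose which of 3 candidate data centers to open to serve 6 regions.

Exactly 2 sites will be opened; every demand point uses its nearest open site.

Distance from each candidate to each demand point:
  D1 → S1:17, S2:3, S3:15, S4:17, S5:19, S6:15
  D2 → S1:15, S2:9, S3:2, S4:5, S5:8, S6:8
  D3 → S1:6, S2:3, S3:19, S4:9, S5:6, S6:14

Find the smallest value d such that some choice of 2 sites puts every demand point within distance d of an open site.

Open {D2, D3}.
  Farthest demand point is S6 at distance 8 (to D2); all others are ≤ 8.
With {D1, D2} the worst case is 15.
With {D1, D3} the worst case is 15.
No size-2 selection achieves below 8.

8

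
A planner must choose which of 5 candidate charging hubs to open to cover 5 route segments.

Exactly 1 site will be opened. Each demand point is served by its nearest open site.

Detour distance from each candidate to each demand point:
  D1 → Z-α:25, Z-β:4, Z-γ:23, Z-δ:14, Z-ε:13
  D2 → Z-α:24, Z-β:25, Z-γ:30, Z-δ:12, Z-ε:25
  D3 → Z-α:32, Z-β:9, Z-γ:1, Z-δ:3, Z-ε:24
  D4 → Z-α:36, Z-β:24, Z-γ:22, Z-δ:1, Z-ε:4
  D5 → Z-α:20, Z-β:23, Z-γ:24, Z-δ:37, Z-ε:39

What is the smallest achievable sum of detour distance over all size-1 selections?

Open {D3}.
  Z-α→D3 32, Z-β→D3 9, Z-γ→D3 1, Z-δ→D3 3, Z-ε→D3 24  ⇒ total 69.
Compare {D1}: total 79.
Compare {D4}: total 87.
No size-1 selection does better; minimum is 69.

69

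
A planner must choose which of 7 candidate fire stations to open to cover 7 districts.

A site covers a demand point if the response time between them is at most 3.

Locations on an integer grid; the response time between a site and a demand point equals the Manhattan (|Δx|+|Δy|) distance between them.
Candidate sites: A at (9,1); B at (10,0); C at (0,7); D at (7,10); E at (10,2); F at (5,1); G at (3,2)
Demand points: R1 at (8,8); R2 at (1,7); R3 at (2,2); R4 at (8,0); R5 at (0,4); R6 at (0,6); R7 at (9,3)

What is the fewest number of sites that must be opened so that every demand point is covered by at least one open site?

Coverage sets (demand points within 3 of each site):
  A: {R4, R7}
  B: {R4}
  C: {R2, R5, R6}
  D: {R1}
  E: {R7}
  F: {}
  G: {R3}
No 3 sites suffice: every size-3 union leaves at least one demand point uncovered.
But {A, C, D, G} covers everything, so the minimum is 4.

4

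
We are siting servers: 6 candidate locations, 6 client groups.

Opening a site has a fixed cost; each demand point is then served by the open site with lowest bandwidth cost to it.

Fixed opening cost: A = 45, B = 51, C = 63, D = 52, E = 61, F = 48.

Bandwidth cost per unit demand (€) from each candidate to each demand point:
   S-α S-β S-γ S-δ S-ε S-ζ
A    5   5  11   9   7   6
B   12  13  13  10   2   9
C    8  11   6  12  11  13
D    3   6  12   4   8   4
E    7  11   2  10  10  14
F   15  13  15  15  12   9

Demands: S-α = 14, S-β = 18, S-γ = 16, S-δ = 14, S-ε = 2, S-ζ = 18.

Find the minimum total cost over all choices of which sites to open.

439

Open {D, E}: assign each demand point to its cheapest open site.
  S-α→D 14×3=42, S-β→D 18×6=108, S-γ→E 16×2=32, S-δ→D 14×4=56, S-ε→D 2×8=16, S-ζ→D 18×4=72
  bandwidth cost 326, fixed 113 → total 439.
Compare {A, D, E}: bandwidth cost 306 + fixed 158 = 464.
Compare {B, D, E}: bandwidth cost 314 + fixed 164 = 478.
Compare {D, E, F}: bandwidth cost 326 + fixed 161 = 487.
All other subsets cost ≥ 464. Minimum total cost: 439.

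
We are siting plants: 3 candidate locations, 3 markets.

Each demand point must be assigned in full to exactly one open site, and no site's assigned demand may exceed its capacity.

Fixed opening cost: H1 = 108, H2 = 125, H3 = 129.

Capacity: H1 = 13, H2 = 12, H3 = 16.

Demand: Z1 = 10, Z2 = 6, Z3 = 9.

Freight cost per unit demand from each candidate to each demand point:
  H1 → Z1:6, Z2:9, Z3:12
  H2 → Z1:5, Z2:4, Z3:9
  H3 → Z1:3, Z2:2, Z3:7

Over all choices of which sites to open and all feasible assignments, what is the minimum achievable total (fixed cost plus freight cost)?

372

Open {H1, H3}; cheapest assignment that respects the capacities:
  H1 (cap 13, load 10): Z1 — cost 10×6 = 60
  H3 (cap 16, load 15): Z2, Z3 — cost 6×2 + 9×7 = 75
  Shipping 135, fixed 237 → total 372.
  Any other capacity-feasible assignment to {H1, H3} ships for at least 135.
Compare {H2, H3}: its best feasible assignment gives total 377.
Compare {H1, H2, H3}: its best feasible assignment gives total 485.
Every other set of open sites that can feasibly serve all demand totals ≥ 377 even under its best assignment. Minimum: 372.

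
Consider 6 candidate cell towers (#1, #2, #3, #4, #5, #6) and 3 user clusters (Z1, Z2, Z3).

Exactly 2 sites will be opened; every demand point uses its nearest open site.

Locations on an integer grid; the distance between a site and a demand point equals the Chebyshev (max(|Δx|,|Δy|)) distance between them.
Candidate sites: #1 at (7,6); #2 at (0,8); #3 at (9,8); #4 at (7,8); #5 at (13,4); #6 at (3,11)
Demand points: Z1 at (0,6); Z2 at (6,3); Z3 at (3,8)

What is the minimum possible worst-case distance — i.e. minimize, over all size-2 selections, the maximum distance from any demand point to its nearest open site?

3

Open {#1, #2}.
  Farthest demand point is Z2 at distance 3 (to #1); all others are ≤ 3.
With {#1, #6} the worst case is 5.
With {#2, #3} the worst case is 5.
No size-2 selection achieves below 3.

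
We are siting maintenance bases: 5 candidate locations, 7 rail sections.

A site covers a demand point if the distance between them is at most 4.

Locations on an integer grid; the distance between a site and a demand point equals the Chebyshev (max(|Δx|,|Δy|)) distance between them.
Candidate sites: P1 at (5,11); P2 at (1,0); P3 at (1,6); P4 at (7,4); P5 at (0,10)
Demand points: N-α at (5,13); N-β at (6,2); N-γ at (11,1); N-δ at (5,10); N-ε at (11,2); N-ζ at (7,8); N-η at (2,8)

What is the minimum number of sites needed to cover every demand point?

Coverage sets (demand points within 4 of each site):
  P1: {N-α, N-δ, N-ζ, N-η}
  P2: {}
  P3: {N-δ, N-η}
  P4: {N-β, N-γ, N-ε, N-ζ}
  P5: {N-η}
No single site covers all 7 demand points.
But {P1, P4} covers everything, so the minimum is 2.

2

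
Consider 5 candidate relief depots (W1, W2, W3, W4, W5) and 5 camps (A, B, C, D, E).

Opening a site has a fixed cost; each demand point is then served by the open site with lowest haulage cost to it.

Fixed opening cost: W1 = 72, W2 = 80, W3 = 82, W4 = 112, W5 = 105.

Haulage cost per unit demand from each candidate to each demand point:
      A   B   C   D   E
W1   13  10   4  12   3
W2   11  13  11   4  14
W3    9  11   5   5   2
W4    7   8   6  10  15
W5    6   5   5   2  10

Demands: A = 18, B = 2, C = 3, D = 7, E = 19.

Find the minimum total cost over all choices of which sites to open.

354

Open {W3}: assign each demand point to its cheapest open site.
  A→W3 18×9=162, B→W3 2×11=22, C→W3 3×5=15, D→W3 7×5=35, E→W3 19×2=38
  haulage cost 272, fixed 82 → total 354.
Compare {W3, W5}: haulage cost 185 + fixed 187 = 372.
Compare {W1, W5}: haulage cost 201 + fixed 177 = 378.
Compare {W1, W3}: haulage cost 267 + fixed 154 = 421.
All other subsets cost ≥ 372. Minimum total cost: 354.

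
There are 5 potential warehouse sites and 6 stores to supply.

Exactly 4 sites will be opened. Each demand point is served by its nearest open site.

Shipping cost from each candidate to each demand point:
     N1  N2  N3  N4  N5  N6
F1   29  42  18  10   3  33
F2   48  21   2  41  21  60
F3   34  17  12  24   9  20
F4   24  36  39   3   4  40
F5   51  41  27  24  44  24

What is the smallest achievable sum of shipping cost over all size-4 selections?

69

Open {F1, F2, F3, F4}.
  N1→F4 24, N2→F3 17, N3→F2 2, N4→F4 3, N5→F1 3, N6→F3 20  ⇒ total 69.
Compare {F2, F3, F4, F5}: total 70.
Compare {F1, F2, F4, F5}: total 77.
No size-4 selection does better; minimum is 69.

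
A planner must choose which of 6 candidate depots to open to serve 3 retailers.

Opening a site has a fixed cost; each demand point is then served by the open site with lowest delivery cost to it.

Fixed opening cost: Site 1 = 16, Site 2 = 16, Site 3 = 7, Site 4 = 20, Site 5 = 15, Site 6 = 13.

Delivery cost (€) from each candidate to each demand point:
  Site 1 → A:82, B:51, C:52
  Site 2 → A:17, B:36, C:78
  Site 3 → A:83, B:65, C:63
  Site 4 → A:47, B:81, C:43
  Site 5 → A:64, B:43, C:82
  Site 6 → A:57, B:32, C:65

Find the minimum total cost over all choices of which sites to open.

132

Open {Site 2, Site 4}: assign each demand point to its cheapest open site.
  A→Site 2 17, B→Site 2 36, C→Site 4 43
  delivery cost 96, fixed 36 → total 132.
Compare {Site 1, Site 2}: delivery cost 105 + fixed 32 = 137.
Compare {Site 2, Site 3}: delivery cost 116 + fixed 23 = 139.
Compare {Site 2, Site 3, Site 4}: delivery cost 96 + fixed 43 = 139.
All other subsets cost ≥ 137. Minimum total cost: 132.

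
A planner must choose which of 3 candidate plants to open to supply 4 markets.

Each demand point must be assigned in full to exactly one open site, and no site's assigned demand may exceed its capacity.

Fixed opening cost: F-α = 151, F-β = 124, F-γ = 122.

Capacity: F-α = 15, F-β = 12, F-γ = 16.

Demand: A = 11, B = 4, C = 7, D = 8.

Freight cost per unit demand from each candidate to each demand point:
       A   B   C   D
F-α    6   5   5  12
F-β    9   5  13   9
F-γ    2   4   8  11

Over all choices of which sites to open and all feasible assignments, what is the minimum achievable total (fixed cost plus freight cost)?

Open {F-α, F-γ}; cheapest assignment that respects the capacities:
  F-α (cap 15, load 15): C, D — cost 7×5 + 8×12 = 131
  F-γ (cap 16, load 15): A, B — cost 11×2 + 4×4 = 38
  Shipping 169, fixed 273 → total 442.
  Any other capacity-feasible assignment to {F-α, F-γ} ships for at least 169.
Compare {F-α, F-β, F-γ}: its best feasible assignment gives total 542.
Every other set of open sites that can feasibly serve all demand totals ≥ 542 even under its best assignment. Minimum: 442.

442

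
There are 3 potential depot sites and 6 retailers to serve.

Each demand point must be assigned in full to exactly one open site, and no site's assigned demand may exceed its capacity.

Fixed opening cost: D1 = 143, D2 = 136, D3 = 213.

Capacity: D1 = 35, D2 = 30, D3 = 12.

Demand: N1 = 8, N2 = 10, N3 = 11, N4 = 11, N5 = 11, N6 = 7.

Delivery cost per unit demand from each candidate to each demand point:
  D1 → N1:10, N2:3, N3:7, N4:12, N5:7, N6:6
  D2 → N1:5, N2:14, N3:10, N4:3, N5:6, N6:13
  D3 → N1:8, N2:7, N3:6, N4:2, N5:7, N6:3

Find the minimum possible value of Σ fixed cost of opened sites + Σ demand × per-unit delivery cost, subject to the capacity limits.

Open {D1, D2}; cheapest assignment that respects the capacities:
  D1 (cap 35, load 28): N2, N3, N6 — cost 10×3 + 11×7 + 7×6 = 149
  D2 (cap 30, load 30): N1, N4, N5 — cost 8×5 + 11×3 + 11×6 = 139
  Shipping 288, fixed 279 → total 567.
  Any other capacity-feasible assignment to {D1, D2} ships for at least 288.
Compare {D1, D2, D3}: its best feasible assignment gives total 759.
Every other set of open sites that can feasibly serve all demand totals ≥ 759 even under its best assignment. Minimum: 567.

567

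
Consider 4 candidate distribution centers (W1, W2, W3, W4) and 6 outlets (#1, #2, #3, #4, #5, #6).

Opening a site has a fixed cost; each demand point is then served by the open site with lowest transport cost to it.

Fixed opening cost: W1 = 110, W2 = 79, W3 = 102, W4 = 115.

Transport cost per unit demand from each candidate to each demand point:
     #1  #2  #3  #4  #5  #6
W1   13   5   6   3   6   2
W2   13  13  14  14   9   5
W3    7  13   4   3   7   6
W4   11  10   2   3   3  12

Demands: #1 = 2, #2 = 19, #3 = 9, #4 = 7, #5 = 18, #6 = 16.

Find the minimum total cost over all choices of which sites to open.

446

Open {W1}: assign each demand point to its cheapest open site.
  #1→W1 2×13=26, #2→W1 19×5=95, #3→W1 9×6=54, #4→W1 7×3=21, #5→W1 18×6=108, #6→W1 16×2=32
  transport cost 336, fixed 110 → total 446.
Compare {W1, W4}: transport cost 242 + fixed 225 = 467.
Compare {W1, W3}: transport cost 306 + fixed 212 = 518.
Compare {W1, W2}: transport cost 336 + fixed 189 = 525.
All other subsets cost ≥ 467. Minimum total cost: 446.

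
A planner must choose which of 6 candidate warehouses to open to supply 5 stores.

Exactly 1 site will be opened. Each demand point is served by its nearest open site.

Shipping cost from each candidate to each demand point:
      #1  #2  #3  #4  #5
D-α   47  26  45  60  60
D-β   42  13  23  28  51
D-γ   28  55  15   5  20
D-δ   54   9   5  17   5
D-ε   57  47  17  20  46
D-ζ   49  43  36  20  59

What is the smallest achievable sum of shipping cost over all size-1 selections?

Open {D-δ}.
  #1→D-δ 54, #2→D-δ 9, #3→D-δ 5, #4→D-δ 17, #5→D-δ 5  ⇒ total 90.
Compare {D-γ}: total 123.
Compare {D-β}: total 157.
No size-1 selection does better; minimum is 90.

90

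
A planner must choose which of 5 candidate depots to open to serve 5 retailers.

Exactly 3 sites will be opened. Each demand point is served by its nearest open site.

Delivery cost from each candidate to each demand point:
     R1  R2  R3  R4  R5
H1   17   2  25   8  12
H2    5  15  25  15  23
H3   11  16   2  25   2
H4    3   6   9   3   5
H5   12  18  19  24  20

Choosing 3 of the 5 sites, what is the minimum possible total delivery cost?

12

Open {H1, H3, H4}.
  R1→H4 3, R2→H1 2, R3→H3 2, R4→H4 3, R5→H3 2  ⇒ total 12.
Compare {H2, H3, H4}: total 16.
Compare {H3, H4, H5}: total 16.
No size-3 selection does better; minimum is 12.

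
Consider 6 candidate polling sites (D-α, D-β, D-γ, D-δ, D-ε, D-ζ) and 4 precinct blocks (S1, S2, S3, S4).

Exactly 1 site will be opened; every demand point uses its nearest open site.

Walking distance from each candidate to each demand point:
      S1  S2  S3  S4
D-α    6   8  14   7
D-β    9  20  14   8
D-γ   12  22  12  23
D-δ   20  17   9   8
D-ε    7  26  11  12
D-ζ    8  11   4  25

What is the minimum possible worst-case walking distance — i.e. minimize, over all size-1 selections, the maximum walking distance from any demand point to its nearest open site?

Open {D-α}.
  Farthest demand point is S3 at walking distance 14 (to D-α); all others are ≤ 14.
With {D-β} the worst case is 20.
With {D-δ} the worst case is 20.
No size-1 selection achieves below 14.

14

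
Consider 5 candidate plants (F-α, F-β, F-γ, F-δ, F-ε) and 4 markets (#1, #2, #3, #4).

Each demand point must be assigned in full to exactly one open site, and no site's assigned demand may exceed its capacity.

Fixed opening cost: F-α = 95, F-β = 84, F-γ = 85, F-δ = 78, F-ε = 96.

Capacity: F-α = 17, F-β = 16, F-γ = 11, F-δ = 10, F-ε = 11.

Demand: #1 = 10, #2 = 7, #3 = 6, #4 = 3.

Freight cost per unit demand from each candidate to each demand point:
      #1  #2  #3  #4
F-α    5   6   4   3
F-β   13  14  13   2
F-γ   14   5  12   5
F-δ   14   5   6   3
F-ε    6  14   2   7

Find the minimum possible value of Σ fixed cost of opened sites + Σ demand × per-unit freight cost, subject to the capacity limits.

291

Open {F-α, F-δ}; cheapest assignment that respects the capacities:
  F-α (cap 17, load 16): #1, #3 — cost 10×5 + 6×4 = 74
  F-δ (cap 10, load 10): #2, #4 — cost 7×5 + 3×3 = 44
  Shipping 118, fixed 173 → total 291.
  Any other capacity-feasible assignment to {F-α, F-δ} ships for at least 118.
Compare {F-α, F-γ}: its best feasible assignment gives total 304.
Compare {F-α, F-ε}: its best feasible assignment gives total 316.
Every other set of open sites that can feasibly serve all demand totals ≥ 304 even under its best assignment. Minimum: 291.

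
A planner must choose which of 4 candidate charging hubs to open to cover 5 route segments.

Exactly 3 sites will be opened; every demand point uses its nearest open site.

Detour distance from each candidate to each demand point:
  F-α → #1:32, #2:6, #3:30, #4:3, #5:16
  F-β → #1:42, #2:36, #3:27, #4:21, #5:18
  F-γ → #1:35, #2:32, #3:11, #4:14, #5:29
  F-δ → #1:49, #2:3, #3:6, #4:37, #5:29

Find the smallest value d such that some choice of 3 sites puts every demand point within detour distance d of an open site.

Open {F-α, F-β, F-γ}.
  Farthest demand point is #1 at detour distance 32 (to F-α); all others are ≤ 32.
With {F-α, F-β, F-δ} the worst case is 32.
With {F-α, F-γ, F-δ} the worst case is 32.
No size-3 selection achieves below 32.

32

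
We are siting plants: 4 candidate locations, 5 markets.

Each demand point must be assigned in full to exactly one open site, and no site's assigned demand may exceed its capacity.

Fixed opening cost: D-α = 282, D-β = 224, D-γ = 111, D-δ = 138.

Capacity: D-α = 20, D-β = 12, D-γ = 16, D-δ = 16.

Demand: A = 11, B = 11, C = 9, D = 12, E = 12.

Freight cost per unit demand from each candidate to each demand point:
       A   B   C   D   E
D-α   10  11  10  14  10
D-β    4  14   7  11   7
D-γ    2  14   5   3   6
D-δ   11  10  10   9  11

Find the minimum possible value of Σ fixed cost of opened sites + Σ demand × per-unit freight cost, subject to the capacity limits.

1178

Open {D-α, D-β, D-γ, D-δ}; cheapest assignment that respects the capacities:
  D-α (cap 20, load 20): B, C — cost 11×11 + 9×10 = 211
  D-β (cap 12, load 11): A — cost 11×4 = 44
  D-γ (cap 16, load 12): D — cost 12×3 = 36
  D-δ (cap 16, load 12): E — cost 12×11 = 132
  Shipping 423, fixed 755 → total 1178.
  Any other capacity-feasible assignment to {D-α, D-β, D-γ, D-δ} ships for at least 423.
Total demand is 55 and no other set of sites has combined capacity ≥ 55, so {D-α, D-β, D-γ, D-δ} is the only feasible choice of open sites. Minimum: 1178.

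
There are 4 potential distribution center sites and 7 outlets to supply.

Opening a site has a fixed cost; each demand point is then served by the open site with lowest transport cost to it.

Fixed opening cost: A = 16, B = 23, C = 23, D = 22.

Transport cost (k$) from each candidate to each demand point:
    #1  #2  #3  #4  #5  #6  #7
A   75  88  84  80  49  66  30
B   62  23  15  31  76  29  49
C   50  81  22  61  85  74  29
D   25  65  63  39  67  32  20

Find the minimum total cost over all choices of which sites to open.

253

Open {A, B, D}: assign each demand point to its cheapest open site.
  #1→D 25, #2→B 23, #3→B 15, #4→B 31, #5→A 49, #6→B 29, #7→D 20
  transport cost 192, fixed 61 → total 253.
Compare {B, D}: transport cost 210 + fixed 45 = 255.
Compare {A, B, C, D}: transport cost 192 + fixed 84 = 276.
Compare {A, B}: transport cost 239 + fixed 39 = 278.
All other subsets cost ≥ 255. Minimum total cost: 253.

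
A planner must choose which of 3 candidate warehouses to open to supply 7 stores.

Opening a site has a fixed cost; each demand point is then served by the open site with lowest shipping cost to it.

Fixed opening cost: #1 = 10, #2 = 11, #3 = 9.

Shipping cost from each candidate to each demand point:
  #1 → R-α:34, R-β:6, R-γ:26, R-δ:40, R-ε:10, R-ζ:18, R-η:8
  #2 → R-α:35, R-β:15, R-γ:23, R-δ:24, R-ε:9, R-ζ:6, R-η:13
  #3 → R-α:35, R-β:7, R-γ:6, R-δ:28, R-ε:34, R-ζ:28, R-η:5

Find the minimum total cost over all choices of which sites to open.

Open {#2, #3}: assign each demand point to its cheapest open site.
  R-α→#2 35, R-β→#3 7, R-γ→#3 6, R-δ→#2 24, R-ε→#2 9, R-ζ→#2 6, R-η→#3 5
  shipping cost 92, fixed 20 → total 112.
Compare {#1, #2, #3}: shipping cost 90 + fixed 30 = 120.
Compare {#1, #3}: shipping cost 107 + fixed 19 = 126.
Compare {#1, #2}: shipping cost 110 + fixed 21 = 131.
All other subsets cost ≥ 120. Minimum total cost: 112.

112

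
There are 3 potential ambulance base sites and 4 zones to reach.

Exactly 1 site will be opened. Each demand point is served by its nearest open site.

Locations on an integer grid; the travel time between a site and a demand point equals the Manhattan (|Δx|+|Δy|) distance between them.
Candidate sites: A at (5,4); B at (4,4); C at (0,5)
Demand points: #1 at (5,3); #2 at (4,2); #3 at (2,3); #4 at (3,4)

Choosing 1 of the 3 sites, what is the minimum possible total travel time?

8

Open {B}.
  #1→B 2, #2→B 2, #3→B 3, #4→B 1  ⇒ total 8.
Compare {A}: total 10.
Compare {C}: total 22.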